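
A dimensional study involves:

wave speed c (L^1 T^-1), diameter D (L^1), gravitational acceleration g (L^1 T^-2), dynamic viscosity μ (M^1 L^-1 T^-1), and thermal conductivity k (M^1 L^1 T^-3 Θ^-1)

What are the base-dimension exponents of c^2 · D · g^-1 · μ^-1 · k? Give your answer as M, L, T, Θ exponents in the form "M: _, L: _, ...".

Collect each base-dimension exponent across the product:
  M: 2·(0) + (0) − (0) − (1) + (1) = 0
  L: 2·(1) + (1) − (1) − (-1) + (1) = 4
  T: 2·(-1) + (0) − (-2) − (-1) + (-3) = -2
  Θ: 2·(0) + (0) − (0) − (0) + (-1) = -1
So the dimensions are [L⁴ T⁻² Θ⁻¹].

M: 0, L: 4, T: -2, Θ: -1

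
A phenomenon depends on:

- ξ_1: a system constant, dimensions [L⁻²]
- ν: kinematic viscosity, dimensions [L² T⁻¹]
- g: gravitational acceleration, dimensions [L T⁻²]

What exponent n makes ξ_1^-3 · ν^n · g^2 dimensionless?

Balance the L exponent: (2)·n from ν, plus −3·(-2) + 2·(1) = 8 from the rest, must sum to zero.
2n + 8 = 0, so n = -4.

-4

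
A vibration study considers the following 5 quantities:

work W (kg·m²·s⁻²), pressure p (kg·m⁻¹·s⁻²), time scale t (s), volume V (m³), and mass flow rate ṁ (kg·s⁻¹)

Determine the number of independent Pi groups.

2

There are 5 variables and 3 base dimensions (M, L, T).
The dimension matrix has rank 3.
Independent dimensionless groups: 5 − 3 = 2.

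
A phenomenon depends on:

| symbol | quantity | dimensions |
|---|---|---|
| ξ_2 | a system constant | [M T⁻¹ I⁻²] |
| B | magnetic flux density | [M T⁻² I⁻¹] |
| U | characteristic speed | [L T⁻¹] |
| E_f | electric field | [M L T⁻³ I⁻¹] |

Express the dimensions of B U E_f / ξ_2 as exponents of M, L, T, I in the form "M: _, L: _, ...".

Collect each base-dimension exponent across the product:
  M: −(1) + (1) + (0) + (1) = 1
  L: −(0) + (0) + (1) + (1) = 2
  T: −(-1) + (-2) + (-1) + (-3) = -5
  I: −(-2) + (-1) + (0) + (-1) = 0
So the dimensions are [M L² T⁻⁵].

M: 1, L: 2, T: -5, I: 0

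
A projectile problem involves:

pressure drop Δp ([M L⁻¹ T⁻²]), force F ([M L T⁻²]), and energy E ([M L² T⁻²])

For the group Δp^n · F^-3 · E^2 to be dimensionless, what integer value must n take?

1

Balance the M exponent: (1)·n from Δp, plus −3·(1) + 2·(1) = -1 from the rest, must sum to zero.
n − 1 = 0, so n = 1.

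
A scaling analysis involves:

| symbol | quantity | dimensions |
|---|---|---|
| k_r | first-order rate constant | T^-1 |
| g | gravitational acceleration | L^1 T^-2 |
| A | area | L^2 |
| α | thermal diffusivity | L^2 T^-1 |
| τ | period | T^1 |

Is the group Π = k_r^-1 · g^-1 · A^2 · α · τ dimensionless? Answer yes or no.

no

Sum the exponent of each base dimension across the product:
  L: −[k_r]_L − [g]_L + 2·[A]_L + [α]_L + [τ]_L = −(0) − (1) + 2·(2) + (2) + (0) = 5
  T: −[k_r]_T − [g]_T + 2·[A]_T + [α]_T + [τ]_T = −(-1) − (-2) + 2·(0) + (-1) + (1) = 3
Net dimensions [L⁵ T³] ≠ [1] — not dimensionless.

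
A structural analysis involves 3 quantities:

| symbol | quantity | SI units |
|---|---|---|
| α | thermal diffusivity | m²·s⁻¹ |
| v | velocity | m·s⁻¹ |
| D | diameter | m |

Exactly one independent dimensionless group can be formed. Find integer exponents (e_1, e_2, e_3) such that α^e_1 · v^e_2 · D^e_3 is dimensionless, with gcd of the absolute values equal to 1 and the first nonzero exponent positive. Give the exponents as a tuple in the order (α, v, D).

(1, -1, -1)

L: e_1·(2) + e_2·(1) + e_3·(1) = 0
T: e_1·(-1) + e_2·(-1) + e_3·(0) = 0
Solving this homogeneous linear system for the smallest-integer solution (first nonzero entry positive) gives (1, -1, -1).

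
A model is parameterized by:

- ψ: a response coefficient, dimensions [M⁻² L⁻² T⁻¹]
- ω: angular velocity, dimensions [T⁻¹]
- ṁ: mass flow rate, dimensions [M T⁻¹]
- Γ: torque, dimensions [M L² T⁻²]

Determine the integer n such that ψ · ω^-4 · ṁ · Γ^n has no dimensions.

1

Balance the M exponent: (1)·n from Γ, plus (-2) − 4·(0) + (1) = -1 from the rest, must sum to zero.
n − 1 = 0, so n = 1.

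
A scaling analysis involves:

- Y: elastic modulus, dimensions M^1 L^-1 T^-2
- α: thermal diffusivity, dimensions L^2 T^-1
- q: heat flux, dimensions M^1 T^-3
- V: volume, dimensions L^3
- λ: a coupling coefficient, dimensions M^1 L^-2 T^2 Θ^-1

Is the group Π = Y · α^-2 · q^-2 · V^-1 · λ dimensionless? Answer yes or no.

no

Sum the exponent of each base dimension across the product:
  M: [Y]_M − 2·[α]_M − 2·[q]_M − [V]_M + [λ]_M = (1) − 2·(0) − 2·(1) − (0) + (1) = 0
  L: [Y]_L − 2·[α]_L − 2·[q]_L − [V]_L + [λ]_L = (-1) − 2·(2) − 2·(0) − (3) + (-2) = -10
  T: [Y]_T − 2·[α]_T − 2·[q]_T − [V]_T + [λ]_T = (-2) − 2·(-1) − 2·(-3) − (0) + (2) = 8
  Θ: [Y]_Θ − 2·[α]_Θ − 2·[q]_Θ − [V]_Θ + [λ]_Θ = (0) − 2·(0) − 2·(0) − (0) + (-1) = -1
Net dimensions [L⁻¹⁰ T⁸ Θ⁻¹] ≠ [1] — not dimensionless.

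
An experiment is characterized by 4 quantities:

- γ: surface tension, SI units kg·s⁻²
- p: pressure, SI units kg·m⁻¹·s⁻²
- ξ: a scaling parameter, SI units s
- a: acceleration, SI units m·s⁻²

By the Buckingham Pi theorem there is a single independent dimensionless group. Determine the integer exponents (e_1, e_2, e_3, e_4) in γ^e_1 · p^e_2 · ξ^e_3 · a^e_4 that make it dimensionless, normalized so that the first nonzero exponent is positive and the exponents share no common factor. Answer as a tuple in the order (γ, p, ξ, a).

(1, -1, -2, -1)

M: e_1·(1) + e_2·(1) + e_3·(0) + e_4·(0) = 0
L: e_1·(0) + e_2·(-1) + e_3·(0) + e_4·(1) = 0
T: e_1·(-2) + e_2·(-2) + e_3·(1) + e_4·(-2) = 0
Solving this homogeneous linear system for the smallest-integer solution (first nonzero entry positive) gives (1, -1, -2, -1).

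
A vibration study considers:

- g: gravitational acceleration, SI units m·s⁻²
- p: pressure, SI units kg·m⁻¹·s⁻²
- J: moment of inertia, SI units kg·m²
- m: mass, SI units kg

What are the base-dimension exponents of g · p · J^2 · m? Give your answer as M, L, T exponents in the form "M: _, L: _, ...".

Collect each base-dimension exponent across the product:
  M: (0) + (1) + 2·(1) + (1) = 4
  L: (1) + (-1) + 2·(2) + (0) = 4
  T: (-2) + (-2) + 2·(0) + (0) = -4
So the dimensions are [M⁴ L⁴ T⁻⁴].

M: 4, L: 4, T: -4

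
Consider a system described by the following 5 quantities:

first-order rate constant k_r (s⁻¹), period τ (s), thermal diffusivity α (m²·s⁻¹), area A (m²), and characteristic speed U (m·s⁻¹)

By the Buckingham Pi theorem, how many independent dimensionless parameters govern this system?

There are 5 variables and 2 base dimensions (L, T).
The dimension matrix has rank 2.
Independent dimensionless groups: 5 − 2 = 3.

3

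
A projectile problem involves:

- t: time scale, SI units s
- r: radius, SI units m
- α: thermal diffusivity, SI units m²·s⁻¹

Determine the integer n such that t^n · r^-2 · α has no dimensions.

Balance the T exponent: (1)·n from t, plus −2·(0) + (-1) = -1 from the rest, must sum to zero.
n − 1 = 0, so n = 1.

1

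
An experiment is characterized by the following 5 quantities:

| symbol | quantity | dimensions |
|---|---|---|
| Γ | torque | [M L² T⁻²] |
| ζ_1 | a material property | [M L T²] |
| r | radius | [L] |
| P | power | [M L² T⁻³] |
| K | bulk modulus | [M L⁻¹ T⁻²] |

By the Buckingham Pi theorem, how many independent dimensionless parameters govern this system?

2

There are 5 variables and 3 base dimensions (M, L, T).
The dimension matrix has rank 3.
Independent dimensionless groups: 5 − 3 = 2.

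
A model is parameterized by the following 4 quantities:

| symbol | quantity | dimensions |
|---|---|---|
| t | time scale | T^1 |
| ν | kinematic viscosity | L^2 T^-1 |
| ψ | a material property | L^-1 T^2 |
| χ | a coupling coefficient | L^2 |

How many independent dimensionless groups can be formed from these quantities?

2

There are 4 variables and 2 base dimensions (L, T).
The dimension matrix has rank 2.
Independent dimensionless groups: 4 − 2 = 2.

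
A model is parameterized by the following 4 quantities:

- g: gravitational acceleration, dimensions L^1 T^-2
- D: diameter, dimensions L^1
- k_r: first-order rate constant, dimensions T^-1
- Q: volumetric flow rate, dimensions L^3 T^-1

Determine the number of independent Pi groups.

There are 4 variables and 2 base dimensions (L, T).
The dimension matrix has rank 2.
Independent dimensionless groups: 4 − 2 = 2.

2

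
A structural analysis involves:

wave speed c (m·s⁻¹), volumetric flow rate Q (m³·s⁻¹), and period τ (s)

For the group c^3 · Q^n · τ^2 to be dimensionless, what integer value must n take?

-1

Balance the L exponent: (3)·n from Q, plus 3·(1) + 2·(0) = 3 from the rest, must sum to zero.
3n + 3 = 0, so n = -1.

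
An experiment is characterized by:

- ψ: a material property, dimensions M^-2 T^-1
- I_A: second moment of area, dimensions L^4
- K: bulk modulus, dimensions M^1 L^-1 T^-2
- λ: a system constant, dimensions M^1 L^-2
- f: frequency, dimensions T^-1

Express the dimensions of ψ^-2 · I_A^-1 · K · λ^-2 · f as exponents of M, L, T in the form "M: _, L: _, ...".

M: 3, L: -1, T: -1

Collect each base-dimension exponent across the product:
  M: −2·(-2) − (0) + (1) − 2·(1) + (0) = 3
  L: −2·(0) − (4) + (-1) − 2·(-2) + (0) = -1
  T: −2·(-1) − (0) + (-2) − 2·(0) + (-1) = -1
So the dimensions are [M³ L⁻¹ T⁻¹].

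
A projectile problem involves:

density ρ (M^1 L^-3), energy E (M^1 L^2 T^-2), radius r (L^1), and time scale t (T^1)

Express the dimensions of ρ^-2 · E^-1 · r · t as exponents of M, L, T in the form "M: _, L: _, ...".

M: -3, L: 5, T: 3

Collect each base-dimension exponent across the product:
  M: −2·(1) − (1) + (0) + (0) = -3
  L: −2·(-3) − (2) + (1) + (0) = 5
  T: −2·(0) − (-2) + (0) + (1) = 3
So the dimensions are [M⁻³ L⁵ T³].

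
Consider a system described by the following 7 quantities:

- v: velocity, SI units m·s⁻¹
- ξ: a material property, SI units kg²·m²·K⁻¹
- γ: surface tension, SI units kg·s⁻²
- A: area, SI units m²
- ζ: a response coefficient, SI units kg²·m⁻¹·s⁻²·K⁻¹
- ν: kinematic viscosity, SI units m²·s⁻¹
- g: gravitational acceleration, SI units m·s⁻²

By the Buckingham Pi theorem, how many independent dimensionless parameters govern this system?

3

There are 7 variables and 4 base dimensions (M, L, T, Θ).
The dimension matrix has rank 4.
Independent dimensionless groups: 7 − 4 = 3.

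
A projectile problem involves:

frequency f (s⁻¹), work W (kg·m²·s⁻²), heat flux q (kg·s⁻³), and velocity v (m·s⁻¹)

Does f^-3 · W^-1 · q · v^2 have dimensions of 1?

yes

Sum the exponent of each base dimension across the product:
  M: −3·[f]_M − [W]_M + [q]_M + 2·[v]_M = −3·(0) − (1) + (1) + 2·(0) = 0
  L: −3·[f]_L − [W]_L + [q]_L + 2·[v]_L = −3·(0) − (2) + (0) + 2·(1) = 0
  T: −3·[f]_T − [W]_T + [q]_T + 2·[v]_T = −3·(-1) − (-2) + (-3) + 2·(-1) = 0
All base exponents vanish — dimensionless.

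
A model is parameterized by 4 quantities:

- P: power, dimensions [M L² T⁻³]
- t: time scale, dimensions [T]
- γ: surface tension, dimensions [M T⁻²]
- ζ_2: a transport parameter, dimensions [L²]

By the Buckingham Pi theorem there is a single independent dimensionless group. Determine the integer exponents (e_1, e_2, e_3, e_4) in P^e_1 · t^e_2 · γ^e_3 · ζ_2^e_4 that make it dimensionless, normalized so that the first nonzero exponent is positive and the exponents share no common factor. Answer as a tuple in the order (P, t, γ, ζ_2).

M: e_1·(1) + e_2·(0) + e_3·(1) + e_4·(0) = 0
L: e_1·(2) + e_2·(0) + e_3·(0) + e_4·(2) = 0
T: e_1·(-3) + e_2·(1) + e_3·(-2) + e_4·(0) = 0
Solving this homogeneous linear system for the smallest-integer solution (first nonzero entry positive) gives (1, 1, -1, -1).

(1, 1, -1, -1)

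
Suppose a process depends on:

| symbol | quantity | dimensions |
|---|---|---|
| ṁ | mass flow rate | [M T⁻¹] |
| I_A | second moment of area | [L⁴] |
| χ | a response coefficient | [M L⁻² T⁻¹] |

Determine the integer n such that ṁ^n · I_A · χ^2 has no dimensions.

Balance the M exponent: (1)·n from ṁ, plus (0) + 2·(1) = 2 from the rest, must sum to zero.
n + 2 = 0, so n = -2.

-2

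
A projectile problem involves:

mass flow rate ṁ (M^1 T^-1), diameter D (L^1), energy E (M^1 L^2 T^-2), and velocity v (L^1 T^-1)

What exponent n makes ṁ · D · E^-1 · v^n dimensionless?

Balance the L exponent: (1)·n from v, plus (0) + (1) − (2) = -1 from the rest, must sum to zero.
n − 1 = 0, so n = 1.

1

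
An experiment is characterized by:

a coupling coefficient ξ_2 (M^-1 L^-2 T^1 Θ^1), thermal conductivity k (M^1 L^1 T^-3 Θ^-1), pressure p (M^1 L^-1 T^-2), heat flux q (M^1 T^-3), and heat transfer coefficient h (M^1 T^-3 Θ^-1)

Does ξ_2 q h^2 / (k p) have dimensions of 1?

Sum the exponent of each base dimension across the product:
  M: [ξ_2]_M − [k]_M − [p]_M + [q]_M + 2·[h]_M = (-1) − (1) − (1) + (1) + 2·(1) = 0
  L: [ξ_2]_L − [k]_L − [p]_L + [q]_L + 2·[h]_L = (-2) − (1) − (-1) + (0) + 2·(0) = -2
  T: [ξ_2]_T − [k]_T − [p]_T + [q]_T + 2·[h]_T = (1) − (-3) − (-2) + (-3) + 2·(-3) = -3
  Θ: [ξ_2]_Θ − [k]_Θ − [p]_Θ + [q]_Θ + 2·[h]_Θ = (1) − (-1) − (0) + (0) + 2·(-1) = 0
Net dimensions [L⁻² T⁻³] ≠ [1] — not dimensionless.

no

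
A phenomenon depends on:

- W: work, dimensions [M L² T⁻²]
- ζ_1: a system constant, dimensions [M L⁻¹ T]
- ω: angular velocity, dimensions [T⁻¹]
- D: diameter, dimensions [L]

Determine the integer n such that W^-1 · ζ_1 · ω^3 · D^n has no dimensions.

3

Balance the L exponent: (1)·n from D, plus −(2) + (-1) + 3·(0) = -3 from the rest, must sum to zero.
n − 3 = 0, so n = 3.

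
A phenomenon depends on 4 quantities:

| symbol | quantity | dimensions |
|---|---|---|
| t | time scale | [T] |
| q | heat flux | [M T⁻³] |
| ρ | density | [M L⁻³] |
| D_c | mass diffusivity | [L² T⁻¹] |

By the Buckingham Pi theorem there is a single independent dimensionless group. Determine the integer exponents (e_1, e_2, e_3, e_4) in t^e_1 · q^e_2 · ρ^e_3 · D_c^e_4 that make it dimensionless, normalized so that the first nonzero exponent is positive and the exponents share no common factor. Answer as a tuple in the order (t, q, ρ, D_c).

(3, 2, -2, -3)

M: e_1·(0) + e_2·(1) + e_3·(1) + e_4·(0) = 0
L: e_1·(0) + e_2·(0) + e_3·(-3) + e_4·(2) = 0
T: e_1·(1) + e_2·(-3) + e_3·(0) + e_4·(-1) = 0
Solving this homogeneous linear system for the smallest-integer solution (first nonzero entry positive) gives (3, 2, -2, -3).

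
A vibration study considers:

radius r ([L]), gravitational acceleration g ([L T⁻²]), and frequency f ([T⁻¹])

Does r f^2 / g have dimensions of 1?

yes

Sum the exponent of each base dimension across the product:
  L: [r]_L − [g]_L + 2·[f]_L = (1) − (1) + 2·(0) = 0
  T: [r]_T − [g]_T + 2·[f]_T = (0) − (-2) + 2·(-1) = 0
All base exponents vanish — dimensionless.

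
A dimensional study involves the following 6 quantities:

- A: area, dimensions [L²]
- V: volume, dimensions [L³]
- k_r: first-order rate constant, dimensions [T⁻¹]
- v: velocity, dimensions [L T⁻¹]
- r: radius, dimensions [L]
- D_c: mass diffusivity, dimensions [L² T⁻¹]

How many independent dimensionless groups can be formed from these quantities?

4

There are 6 variables and 2 base dimensions (L, T).
The dimension matrix has rank 2.
Independent dimensionless groups: 6 − 2 = 4.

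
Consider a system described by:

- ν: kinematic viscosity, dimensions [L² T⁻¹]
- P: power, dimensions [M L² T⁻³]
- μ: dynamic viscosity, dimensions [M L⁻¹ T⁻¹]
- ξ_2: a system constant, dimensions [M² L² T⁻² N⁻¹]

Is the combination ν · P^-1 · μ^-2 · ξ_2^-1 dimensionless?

no

Sum the exponent of each base dimension across the product:
  M: [ν]_M − [P]_M − 2·[μ]_M − [ξ_2]_M = (0) − (1) − 2·(1) − (2) = -5
  L: [ν]_L − [P]_L − 2·[μ]_L − [ξ_2]_L = (2) − (2) − 2·(-1) − (2) = 0
  T: [ν]_T − [P]_T − 2·[μ]_T − [ξ_2]_T = (-1) − (-3) − 2·(-1) − (-2) = 6
  N: [ν]_N − [P]_N − 2·[μ]_N − [ξ_2]_N = (0) − (0) − 2·(0) − (-1) = 1
Net dimensions [M⁻⁵ T⁶ N] ≠ [1] — not dimensionless.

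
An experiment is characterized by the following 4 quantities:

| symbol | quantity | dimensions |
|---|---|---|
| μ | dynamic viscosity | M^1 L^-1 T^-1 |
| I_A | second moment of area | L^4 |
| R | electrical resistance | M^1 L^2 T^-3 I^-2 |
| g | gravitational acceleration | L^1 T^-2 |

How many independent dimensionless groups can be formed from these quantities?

0

There are 4 variables and 4 base dimensions (M, L, T, I).
The dimension matrix has rank 4.
Independent dimensionless groups: 4 − 4 = 0.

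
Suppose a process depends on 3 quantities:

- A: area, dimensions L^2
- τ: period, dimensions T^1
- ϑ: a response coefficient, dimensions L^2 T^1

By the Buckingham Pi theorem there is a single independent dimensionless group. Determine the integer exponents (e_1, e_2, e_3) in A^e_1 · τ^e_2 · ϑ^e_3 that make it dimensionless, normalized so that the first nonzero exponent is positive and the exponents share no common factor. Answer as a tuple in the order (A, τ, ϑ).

L: e_1·(2) + e_2·(0) + e_3·(2) = 0
T: e_1·(0) + e_2·(1) + e_3·(1) = 0
Solving this homogeneous linear system for the smallest-integer solution (first nonzero entry positive) gives (1, 1, -1).

(1, 1, -1)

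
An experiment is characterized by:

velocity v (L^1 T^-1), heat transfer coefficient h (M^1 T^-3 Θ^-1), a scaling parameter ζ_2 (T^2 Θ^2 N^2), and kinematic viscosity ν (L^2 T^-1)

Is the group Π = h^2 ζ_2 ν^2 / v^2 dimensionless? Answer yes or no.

no

Sum the exponent of each base dimension across the product:
  M: −2·[v]_M + 2·[h]_M + [ζ_2]_M + 2·[ν]_M = −2·(0) + 2·(1) + (0) + 2·(0) = 2
  L: −2·[v]_L + 2·[h]_L + [ζ_2]_L + 2·[ν]_L = −2·(1) + 2·(0) + (0) + 2·(2) = 2
  T: −2·[v]_T + 2·[h]_T + [ζ_2]_T + 2·[ν]_T = −2·(-1) + 2·(-3) + (2) + 2·(-1) = -4
  Θ: −2·[v]_Θ + 2·[h]_Θ + [ζ_2]_Θ + 2·[ν]_Θ = −2·(0) + 2·(-1) + (2) + 2·(0) = 0
  N: −2·[v]_N + 2·[h]_N + [ζ_2]_N + 2·[ν]_N = −2·(0) + 2·(0) + (2) + 2·(0) = 2
Net dimensions [M² L² T⁻⁴ N²] ≠ [1] — not dimensionless.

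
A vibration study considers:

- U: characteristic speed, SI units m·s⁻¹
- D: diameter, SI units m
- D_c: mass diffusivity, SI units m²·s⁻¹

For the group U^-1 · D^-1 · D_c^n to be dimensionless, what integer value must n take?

Balance the L exponent: (2)·n from D_c, plus −(1) − (1) = -2 from the rest, must sum to zero.
2n − 2 = 0, so n = 1.

1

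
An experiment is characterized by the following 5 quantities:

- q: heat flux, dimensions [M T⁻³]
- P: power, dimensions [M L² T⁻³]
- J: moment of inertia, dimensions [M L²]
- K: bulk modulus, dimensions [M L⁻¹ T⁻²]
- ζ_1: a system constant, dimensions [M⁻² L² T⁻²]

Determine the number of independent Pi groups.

There are 5 variables and 3 base dimensions (M, L, T).
The dimension matrix has rank 3.
Independent dimensionless groups: 5 − 3 = 2.

2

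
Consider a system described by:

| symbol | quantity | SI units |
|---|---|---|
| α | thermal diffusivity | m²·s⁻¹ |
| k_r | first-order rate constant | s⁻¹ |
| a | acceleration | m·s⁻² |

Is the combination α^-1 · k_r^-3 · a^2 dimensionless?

yes

Sum the exponent of each base dimension across the product:
  L: −[α]_L − 3·[k_r]_L + 2·[a]_L = −(2) − 3·(0) + 2·(1) = 0
  T: −[α]_T − 3·[k_r]_T + 2·[a]_T = −(-1) − 3·(-1) + 2·(-2) = 0
All base exponents vanish — dimensionless.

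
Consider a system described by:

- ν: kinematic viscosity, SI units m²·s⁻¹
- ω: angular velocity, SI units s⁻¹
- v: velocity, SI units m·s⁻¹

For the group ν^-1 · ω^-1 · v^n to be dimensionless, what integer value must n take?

Balance the L exponent: (1)·n from v, plus −(2) − (0) = -2 from the rest, must sum to zero.
n − 2 = 0, so n = 2.

2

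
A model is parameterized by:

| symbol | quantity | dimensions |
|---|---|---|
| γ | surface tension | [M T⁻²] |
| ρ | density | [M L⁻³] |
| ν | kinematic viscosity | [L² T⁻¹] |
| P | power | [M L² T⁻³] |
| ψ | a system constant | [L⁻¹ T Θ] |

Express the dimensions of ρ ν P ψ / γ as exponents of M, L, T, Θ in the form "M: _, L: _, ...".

M: 1, L: 0, T: -1, Θ: 1

Collect each base-dimension exponent across the product:
  M: −(1) + (1) + (0) + (1) + (0) = 1
  L: −(0) + (-3) + (2) + (2) + (-1) = 0
  T: −(-2) + (0) + (-1) + (-3) + (1) = -1
  Θ: −(0) + (0) + (0) + (0) + (1) = 1
So the dimensions are [M T⁻¹ Θ].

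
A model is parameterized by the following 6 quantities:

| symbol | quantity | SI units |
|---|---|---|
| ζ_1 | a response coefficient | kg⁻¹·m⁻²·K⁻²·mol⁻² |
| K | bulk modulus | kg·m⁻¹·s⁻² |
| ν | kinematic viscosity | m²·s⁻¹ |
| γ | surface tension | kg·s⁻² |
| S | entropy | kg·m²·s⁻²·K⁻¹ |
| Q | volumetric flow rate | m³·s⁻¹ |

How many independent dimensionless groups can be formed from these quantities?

1

There are 6 variables and 5 base dimensions (M, L, T, Θ, N).
The dimension matrix has rank 5.
Independent dimensionless groups: 6 − 5 = 1.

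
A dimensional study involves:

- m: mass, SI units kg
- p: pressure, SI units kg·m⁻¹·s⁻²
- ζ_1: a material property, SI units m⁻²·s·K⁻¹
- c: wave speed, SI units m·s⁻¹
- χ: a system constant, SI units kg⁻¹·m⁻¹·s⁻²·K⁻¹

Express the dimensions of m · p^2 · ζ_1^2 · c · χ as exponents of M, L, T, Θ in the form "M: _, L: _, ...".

Collect each base-dimension exponent across the product:
  M: (1) + 2·(1) + 2·(0) + (0) + (-1) = 2
  L: (0) + 2·(-1) + 2·(-2) + (1) + (-1) = -6
  T: (0) + 2·(-2) + 2·(1) + (-1) + (-2) = -5
  Θ: (0) + 2·(0) + 2·(-1) + (0) + (-1) = -3
So the dimensions are [M² L⁻⁶ T⁻⁵ Θ⁻³].

M: 2, L: -6, T: -5, Θ: -3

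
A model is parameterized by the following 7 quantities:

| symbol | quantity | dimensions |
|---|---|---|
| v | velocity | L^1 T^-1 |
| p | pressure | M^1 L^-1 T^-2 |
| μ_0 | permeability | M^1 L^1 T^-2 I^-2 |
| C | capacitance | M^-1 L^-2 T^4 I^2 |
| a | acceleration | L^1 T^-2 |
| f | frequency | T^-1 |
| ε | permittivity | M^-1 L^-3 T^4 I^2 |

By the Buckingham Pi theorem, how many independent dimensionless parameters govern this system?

There are 7 variables and 4 base dimensions (M, L, T, I).
The dimension matrix has rank 4.
Independent dimensionless groups: 7 − 4 = 3.

3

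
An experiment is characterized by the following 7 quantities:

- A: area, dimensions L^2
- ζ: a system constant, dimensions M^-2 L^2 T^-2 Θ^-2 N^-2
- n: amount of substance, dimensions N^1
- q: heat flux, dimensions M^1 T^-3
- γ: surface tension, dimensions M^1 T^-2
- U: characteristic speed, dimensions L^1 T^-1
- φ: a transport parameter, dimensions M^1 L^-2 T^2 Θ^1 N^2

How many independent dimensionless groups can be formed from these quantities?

2

There are 7 variables and 5 base dimensions (M, L, T, Θ, N).
The dimension matrix has rank 5.
Independent dimensionless groups: 7 − 5 = 2.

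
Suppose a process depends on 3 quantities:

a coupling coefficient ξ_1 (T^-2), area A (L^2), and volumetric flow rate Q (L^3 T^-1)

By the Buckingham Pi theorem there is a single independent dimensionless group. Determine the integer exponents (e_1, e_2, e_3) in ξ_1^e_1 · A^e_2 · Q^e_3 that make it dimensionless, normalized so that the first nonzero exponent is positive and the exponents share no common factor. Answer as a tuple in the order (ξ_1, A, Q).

(1, 3, -2)

L: e_1·(0) + e_2·(2) + e_3·(3) = 0
T: e_1·(-2) + e_2·(0) + e_3·(-1) = 0
Solving this homogeneous linear system for the smallest-integer solution (first nonzero entry positive) gives (1, 3, -2).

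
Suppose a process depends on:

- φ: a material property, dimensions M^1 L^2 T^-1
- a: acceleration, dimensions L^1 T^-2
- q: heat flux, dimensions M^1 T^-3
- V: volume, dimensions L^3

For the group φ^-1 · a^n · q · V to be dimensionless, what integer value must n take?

Balance the L exponent: (1)·n from a, plus −(2) + (0) + (3) = 1 from the rest, must sum to zero.
n + 1 = 0, so n = -1.

-1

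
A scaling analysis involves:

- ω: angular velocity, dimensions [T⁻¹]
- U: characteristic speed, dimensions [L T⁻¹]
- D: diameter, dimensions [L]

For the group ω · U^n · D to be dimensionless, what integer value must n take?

-1

Balance the L exponent: (1)·n from U, plus (0) + (1) = 1 from the rest, must sum to zero.
n + 1 = 0, so n = -1.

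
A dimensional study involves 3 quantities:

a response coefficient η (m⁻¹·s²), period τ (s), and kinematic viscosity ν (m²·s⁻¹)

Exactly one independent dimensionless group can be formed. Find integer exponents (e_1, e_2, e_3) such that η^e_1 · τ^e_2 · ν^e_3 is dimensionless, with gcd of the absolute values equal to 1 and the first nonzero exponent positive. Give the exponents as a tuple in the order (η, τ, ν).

(2, -3, 1)

L: e_1·(-1) + e_2·(0) + e_3·(2) = 0
T: e_1·(2) + e_2·(1) + e_3·(-1) = 0
Solving this homogeneous linear system for the smallest-integer solution (first nonzero entry positive) gives (2, -3, 1).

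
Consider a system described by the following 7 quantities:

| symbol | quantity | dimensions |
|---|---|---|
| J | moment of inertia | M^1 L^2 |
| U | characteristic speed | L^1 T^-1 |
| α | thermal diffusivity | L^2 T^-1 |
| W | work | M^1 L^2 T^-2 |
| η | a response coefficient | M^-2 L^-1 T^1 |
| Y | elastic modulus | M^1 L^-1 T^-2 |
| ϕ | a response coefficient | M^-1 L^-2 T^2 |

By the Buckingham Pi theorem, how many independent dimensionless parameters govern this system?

There are 7 variables and 3 base dimensions (M, L, T).
The dimension matrix has rank 3.
Independent dimensionless groups: 7 − 3 = 4.

4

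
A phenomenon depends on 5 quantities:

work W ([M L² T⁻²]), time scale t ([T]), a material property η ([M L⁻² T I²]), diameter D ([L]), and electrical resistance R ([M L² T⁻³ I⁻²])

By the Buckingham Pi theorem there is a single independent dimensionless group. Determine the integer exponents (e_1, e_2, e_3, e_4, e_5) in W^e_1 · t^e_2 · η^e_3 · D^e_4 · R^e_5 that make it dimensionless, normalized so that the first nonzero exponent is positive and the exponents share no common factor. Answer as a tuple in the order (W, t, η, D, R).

(2, 2, -1, -4, -1)

M: e_1·(1) + e_2·(0) + e_3·(1) + e_4·(0) + e_5·(1) = 0
L: e_1·(2) + e_2·(0) + e_3·(-2) + e_4·(1) + e_5·(2) = 0
T: e_1·(-2) + e_2·(1) + e_3·(1) + e_4·(0) + e_5·(-3) = 0
I: e_1·(0) + e_2·(0) + e_3·(2) + e_4·(0) + e_5·(-2) = 0
Solving this homogeneous linear system for the smallest-integer solution (first nonzero entry positive) gives (2, 2, -1, -4, -1).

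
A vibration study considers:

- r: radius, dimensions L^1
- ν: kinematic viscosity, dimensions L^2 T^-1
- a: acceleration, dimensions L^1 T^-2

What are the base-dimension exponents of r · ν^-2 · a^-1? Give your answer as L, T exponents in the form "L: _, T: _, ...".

L: -4, T: 4

Collect each base-dimension exponent across the product:
  L: (1) − 2·(2) − (1) = -4
  T: (0) − 2·(-1) − (-2) = 4
So the dimensions are [L⁻⁴ T⁴].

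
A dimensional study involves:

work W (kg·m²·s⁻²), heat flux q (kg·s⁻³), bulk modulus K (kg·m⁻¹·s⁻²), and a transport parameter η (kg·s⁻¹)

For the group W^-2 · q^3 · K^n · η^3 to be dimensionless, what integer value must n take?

Balance the M exponent: (1)·n from K, plus −2·(1) + 3·(1) + 3·(1) = 4 from the rest, must sum to zero.
n + 4 = 0, so n = -4.

-4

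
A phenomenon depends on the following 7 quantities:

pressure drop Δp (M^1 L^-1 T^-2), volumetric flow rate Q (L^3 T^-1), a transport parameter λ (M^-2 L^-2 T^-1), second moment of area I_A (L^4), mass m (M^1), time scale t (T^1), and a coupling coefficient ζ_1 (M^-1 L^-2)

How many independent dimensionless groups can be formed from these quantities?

4

There are 7 variables and 3 base dimensions (M, L, T).
The dimension matrix has rank 3.
Independent dimensionless groups: 7 − 3 = 4.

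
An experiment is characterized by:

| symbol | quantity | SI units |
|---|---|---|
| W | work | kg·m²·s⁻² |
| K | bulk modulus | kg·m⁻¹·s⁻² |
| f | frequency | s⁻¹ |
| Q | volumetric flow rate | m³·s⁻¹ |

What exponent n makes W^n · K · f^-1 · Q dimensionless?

-1

Balance the M exponent: (1)·n from W, plus (1) − (0) + (0) = 1 from the rest, must sum to zero.
n + 1 = 0, so n = -1.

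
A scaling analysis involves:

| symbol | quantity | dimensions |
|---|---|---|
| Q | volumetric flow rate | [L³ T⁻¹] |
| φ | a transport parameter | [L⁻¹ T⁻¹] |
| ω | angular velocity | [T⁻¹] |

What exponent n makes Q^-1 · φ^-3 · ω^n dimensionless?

4

Balance the T exponent: (-1)·n from ω, plus −(-1) − 3·(-1) = 4 from the rest, must sum to zero.
−n + 4 = 0, so n = 4.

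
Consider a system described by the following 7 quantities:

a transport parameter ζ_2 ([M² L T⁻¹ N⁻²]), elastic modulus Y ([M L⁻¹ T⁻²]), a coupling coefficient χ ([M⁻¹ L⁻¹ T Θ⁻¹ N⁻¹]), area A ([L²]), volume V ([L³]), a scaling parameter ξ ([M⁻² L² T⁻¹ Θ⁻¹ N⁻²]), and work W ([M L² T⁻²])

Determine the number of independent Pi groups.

There are 7 variables and 5 base dimensions (M, L, T, Θ, N).
The dimension matrix has rank 5.
Independent dimensionless groups: 7 − 5 = 2.

2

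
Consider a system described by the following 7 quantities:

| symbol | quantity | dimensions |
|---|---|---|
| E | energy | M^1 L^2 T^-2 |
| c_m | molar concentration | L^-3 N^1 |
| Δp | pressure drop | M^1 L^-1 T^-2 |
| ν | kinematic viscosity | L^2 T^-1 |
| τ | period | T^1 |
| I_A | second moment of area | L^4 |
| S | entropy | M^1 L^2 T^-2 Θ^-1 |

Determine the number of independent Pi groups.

2

There are 7 variables and 5 base dimensions (M, L, T, Θ, N).
The dimension matrix has rank 5.
Independent dimensionless groups: 7 − 5 = 2.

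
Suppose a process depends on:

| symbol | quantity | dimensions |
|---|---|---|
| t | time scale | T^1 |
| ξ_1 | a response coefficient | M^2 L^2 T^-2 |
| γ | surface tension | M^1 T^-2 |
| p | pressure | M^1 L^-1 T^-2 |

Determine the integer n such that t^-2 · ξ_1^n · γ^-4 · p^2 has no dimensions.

Balance the M exponent: (2)·n from ξ_1, plus −2·(0) − 4·(1) + 2·(1) = -2 from the rest, must sum to zero.
2n − 2 = 0, so n = 1.

1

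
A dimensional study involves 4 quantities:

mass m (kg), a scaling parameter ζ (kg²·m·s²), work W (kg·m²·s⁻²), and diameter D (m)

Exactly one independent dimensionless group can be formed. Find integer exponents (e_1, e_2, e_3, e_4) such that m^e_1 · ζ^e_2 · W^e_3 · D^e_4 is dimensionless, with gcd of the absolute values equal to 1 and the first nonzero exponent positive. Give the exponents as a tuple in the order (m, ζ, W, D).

(3, -1, -1, 3)

M: e_1·(1) + e_2·(2) + e_3·(1) + e_4·(0) = 0
L: e_1·(0) + e_2·(1) + e_3·(2) + e_4·(1) = 0
T: e_1·(0) + e_2·(2) + e_3·(-2) + e_4·(0) = 0
Solving this homogeneous linear system for the smallest-integer solution (first nonzero entry positive) gives (3, -1, -1, 3).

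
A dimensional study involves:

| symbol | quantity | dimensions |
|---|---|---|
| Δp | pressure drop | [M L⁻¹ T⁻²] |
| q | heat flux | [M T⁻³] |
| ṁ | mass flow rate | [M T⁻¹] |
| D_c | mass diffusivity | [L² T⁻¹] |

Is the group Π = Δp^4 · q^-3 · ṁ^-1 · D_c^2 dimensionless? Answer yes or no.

Sum the exponent of each base dimension across the product:
  M: 4·[Δp]_M − 3·[q]_M − [ṁ]_M + 2·[D_c]_M = 4·(1) − 3·(1) − (1) + 2·(0) = 0
  L: 4·[Δp]_L − 3·[q]_L − [ṁ]_L + 2·[D_c]_L = 4·(-1) − 3·(0) − (0) + 2·(2) = 0
  T: 4·[Δp]_T − 3·[q]_T − [ṁ]_T + 2·[D_c]_T = 4·(-2) − 3·(-3) − (-1) + 2·(-1) = 0
All base exponents vanish — dimensionless.

yes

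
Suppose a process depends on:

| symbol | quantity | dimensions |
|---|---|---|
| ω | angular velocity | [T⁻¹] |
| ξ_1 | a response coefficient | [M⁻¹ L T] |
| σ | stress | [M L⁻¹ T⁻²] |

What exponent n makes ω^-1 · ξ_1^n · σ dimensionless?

1

Balance the M exponent: (-1)·n from ξ_1, plus −(0) + (1) = 1 from the rest, must sum to zero.
−n + 1 = 0, so n = 1.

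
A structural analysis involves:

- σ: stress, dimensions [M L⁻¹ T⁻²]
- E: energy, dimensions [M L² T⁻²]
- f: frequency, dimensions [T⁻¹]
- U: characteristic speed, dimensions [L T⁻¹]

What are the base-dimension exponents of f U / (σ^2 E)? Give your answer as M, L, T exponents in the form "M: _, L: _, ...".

M: -3, L: 1, T: 4

Collect each base-dimension exponent across the product:
  M: −2·(1) − (1) + (0) + (0) = -3
  L: −2·(-1) − (2) + (0) + (1) = 1
  T: −2·(-2) − (-2) + (-1) + (-1) = 4
So the dimensions are [M⁻³ L T⁴].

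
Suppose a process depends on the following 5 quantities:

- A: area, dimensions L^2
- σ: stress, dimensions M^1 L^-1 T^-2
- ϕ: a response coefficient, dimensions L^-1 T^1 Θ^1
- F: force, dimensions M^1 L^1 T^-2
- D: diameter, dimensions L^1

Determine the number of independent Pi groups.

There are 5 variables and 4 base dimensions (M, L, T, Θ).
The dimension matrix has rank 3 (less than 4: the dimension vectors are linearly dependent).
Independent dimensionless groups: 5 − 3 = 2.

2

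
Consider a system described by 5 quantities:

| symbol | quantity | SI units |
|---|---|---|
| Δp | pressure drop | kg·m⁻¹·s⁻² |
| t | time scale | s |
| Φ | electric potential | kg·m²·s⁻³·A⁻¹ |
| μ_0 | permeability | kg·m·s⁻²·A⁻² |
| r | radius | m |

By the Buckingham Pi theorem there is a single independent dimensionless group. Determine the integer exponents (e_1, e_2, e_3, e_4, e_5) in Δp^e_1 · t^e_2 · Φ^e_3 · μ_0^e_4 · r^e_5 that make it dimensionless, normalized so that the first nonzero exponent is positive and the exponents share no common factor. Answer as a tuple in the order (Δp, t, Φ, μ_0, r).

(1, -2, -2, 1, 4)

M: e_1·(1) + e_2·(0) + e_3·(1) + e_4·(1) + e_5·(0) = 0
L: e_1·(-1) + e_2·(0) + e_3·(2) + e_4·(1) + e_5·(1) = 0
T: e_1·(-2) + e_2·(1) + e_3·(-3) + e_4·(-2) + e_5·(0) = 0
I: e_1·(0) + e_2·(0) + e_3·(-1) + e_4·(-2) + e_5·(0) = 0
Solving this homogeneous linear system for the smallest-integer solution (first nonzero entry positive) gives (1, -2, -2, 1, 4).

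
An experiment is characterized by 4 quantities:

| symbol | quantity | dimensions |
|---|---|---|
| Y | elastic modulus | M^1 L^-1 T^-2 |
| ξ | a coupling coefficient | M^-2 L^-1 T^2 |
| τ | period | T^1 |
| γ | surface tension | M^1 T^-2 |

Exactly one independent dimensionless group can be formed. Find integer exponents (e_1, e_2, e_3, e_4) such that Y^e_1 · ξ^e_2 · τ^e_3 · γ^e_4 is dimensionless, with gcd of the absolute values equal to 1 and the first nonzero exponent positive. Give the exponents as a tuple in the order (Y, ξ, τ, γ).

M: e_1·(1) + e_2·(-2) + e_3·(0) + e_4·(1) = 0
L: e_1·(-1) + e_2·(-1) + e_3·(0) + e_4·(0) = 0
T: e_1·(-2) + e_2·(2) + e_3·(1) + e_4·(-2) = 0
Solving this homogeneous linear system for the smallest-integer solution (first nonzero entry positive) gives (1, -1, -2, -3).

(1, -1, -2, -3)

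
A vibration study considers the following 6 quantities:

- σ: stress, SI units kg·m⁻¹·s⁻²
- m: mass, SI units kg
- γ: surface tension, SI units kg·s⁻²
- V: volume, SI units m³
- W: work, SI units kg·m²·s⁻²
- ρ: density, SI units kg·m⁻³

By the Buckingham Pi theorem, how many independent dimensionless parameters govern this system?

There are 6 variables and 3 base dimensions (M, L, T).
The dimension matrix has rank 3.
Independent dimensionless groups: 6 − 3 = 3.

3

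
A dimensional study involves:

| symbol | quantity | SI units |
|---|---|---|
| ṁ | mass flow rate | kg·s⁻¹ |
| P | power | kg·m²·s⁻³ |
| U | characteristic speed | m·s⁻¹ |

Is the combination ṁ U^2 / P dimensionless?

Sum the exponent of each base dimension across the product:
  M: [ṁ]_M − [P]_M + 2·[U]_M = (1) − (1) + 2·(0) = 0
  L: [ṁ]_L − [P]_L + 2·[U]_L = (0) − (2) + 2·(1) = 0
  T: [ṁ]_T − [P]_T + 2·[U]_T = (-1) − (-3) + 2·(-1) = 0
  I: [ṁ]_I − [P]_I + 2·[U]_I = (0) − (0) + 2·(0) = 0
All base exponents vanish — dimensionless.

yes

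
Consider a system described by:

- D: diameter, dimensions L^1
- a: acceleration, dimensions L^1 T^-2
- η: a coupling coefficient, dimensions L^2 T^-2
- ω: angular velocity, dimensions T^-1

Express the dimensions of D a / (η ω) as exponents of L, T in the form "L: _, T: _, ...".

L: 0, T: 1

Collect each base-dimension exponent across the product:
  L: (1) + (1) − (2) − (0) = 0
  T: (0) + (-2) − (-2) − (-1) = 1
So the dimensions are [T].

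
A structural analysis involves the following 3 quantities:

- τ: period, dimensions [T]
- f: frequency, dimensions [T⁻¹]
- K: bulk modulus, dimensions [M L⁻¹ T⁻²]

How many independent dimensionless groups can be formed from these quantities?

There are 3 variables and 3 base dimensions (M, L, T).
The dimension matrix has rank 2 (less than 3: the dimension vectors are linearly dependent).
Independent dimensionless groups: 3 − 2 = 1.

1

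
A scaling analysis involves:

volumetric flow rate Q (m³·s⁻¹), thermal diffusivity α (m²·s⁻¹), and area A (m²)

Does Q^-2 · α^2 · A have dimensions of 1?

yes

Sum the exponent of each base dimension across the product:
  M: −2·[Q]_M + 2·[α]_M + [A]_M = −2·(0) + 2·(0) + (0) = 0
  L: −2·[Q]_L + 2·[α]_L + [A]_L = −2·(3) + 2·(2) + (2) = 0
  T: −2·[Q]_T + 2·[α]_T + [A]_T = −2·(-1) + 2·(-1) + (0) = 0
All base exponents vanish — dimensionless.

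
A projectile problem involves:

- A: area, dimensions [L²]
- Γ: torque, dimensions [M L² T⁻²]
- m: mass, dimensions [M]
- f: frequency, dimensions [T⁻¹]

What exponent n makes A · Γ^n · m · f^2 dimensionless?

Balance the M exponent: (1)·n from Γ, plus (0) + (1) + 2·(0) = 1 from the rest, must sum to zero.
n + 1 = 0, so n = -1.

-1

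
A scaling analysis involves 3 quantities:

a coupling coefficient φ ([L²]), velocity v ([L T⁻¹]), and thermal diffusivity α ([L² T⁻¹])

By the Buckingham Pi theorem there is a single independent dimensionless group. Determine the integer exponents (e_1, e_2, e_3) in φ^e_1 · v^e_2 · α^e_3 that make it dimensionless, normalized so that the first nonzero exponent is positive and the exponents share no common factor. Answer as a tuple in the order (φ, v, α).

L: e_1·(2) + e_2·(1) + e_3·(2) = 0
T: e_1·(0) + e_2·(-1) + e_3·(-1) = 0
Solving this homogeneous linear system for the smallest-integer solution (first nonzero entry positive) gives (1, 2, -2).

(1, 2, -2)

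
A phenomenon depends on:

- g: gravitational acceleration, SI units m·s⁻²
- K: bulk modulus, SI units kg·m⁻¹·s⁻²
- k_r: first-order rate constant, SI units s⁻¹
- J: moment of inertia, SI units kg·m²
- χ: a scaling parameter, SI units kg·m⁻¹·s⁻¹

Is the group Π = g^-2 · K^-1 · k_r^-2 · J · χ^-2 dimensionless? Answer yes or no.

Sum the exponent of each base dimension across the product:
  M: −2·[g]_M − [K]_M − 2·[k_r]_M + [J]_M − 2·[χ]_M = −2·(0) − (1) − 2·(0) + (1) − 2·(1) = -2
  L: −2·[g]_L − [K]_L − 2·[k_r]_L + [J]_L − 2·[χ]_L = −2·(1) − (-1) − 2·(0) + (2) − 2·(-1) = 3
  T: −2·[g]_T − [K]_T − 2·[k_r]_T + [J]_T − 2·[χ]_T = −2·(-2) − (-2) − 2·(-1) + (0) − 2·(-1) = 10
Net dimensions [M⁻² L³ T¹⁰] ≠ [1] — not dimensionless.

no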